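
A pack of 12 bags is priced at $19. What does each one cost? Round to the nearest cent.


Total cost: $19
Number of items: 12
Unit price: $19 / 12 = $1.5833... ≈ $1.58

$1.58


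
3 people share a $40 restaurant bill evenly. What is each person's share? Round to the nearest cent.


Total bill: $40
Number of people: 3
Each pays: $40 / 3 = $13.3333... ≈ $13.33

$13.33


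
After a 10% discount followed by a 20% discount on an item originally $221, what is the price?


First discount:
10% of $221 = $22.10
Price after first discount:
$221 - $22.10 = $198.90
Second discount:
20% of $198.90 = $39.78
Final price:
$198.90 - $39.78 = $159.12

$159.12


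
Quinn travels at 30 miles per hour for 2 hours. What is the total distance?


Use the formula: distance = speed x time
Speed = 30 mph, Time = 2 hours
30 x 2 = 60 miles

60 miles


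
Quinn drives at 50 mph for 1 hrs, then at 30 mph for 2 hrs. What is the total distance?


Leg 1 distance:
50 x 1 = 50 miles
Leg 2 distance:
30 x 2 = 60 miles
Total distance:
50 + 60 = 110 miles

110 miles


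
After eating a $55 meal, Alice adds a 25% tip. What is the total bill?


Calculate the tip:
25% of $55 = $13.75
Add tip to meal cost:
$55 + $13.75 = $68.75

$68.75


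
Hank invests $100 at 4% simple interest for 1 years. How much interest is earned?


Use the formula I = P x R x T / 100
P x R x T = 100 x 4 x 1 = 400
I = 400 / 100 = $4

$4


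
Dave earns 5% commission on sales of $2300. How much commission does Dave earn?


Convert rate to decimal:
5% = 0.05
Multiply by sales:
$2300 x 0.05 = $115

$115


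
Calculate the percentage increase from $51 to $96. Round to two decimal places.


Find the absolute change:
|96 - 51| = 45
Divide by original and multiply by 100:
45 / 51 x 100 = 88.2352...% ≈ 88.24%

88.24%


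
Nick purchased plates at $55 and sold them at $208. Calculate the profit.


Selling price = $208
Cost price = $55
Profit = selling price - cost price:
Profit = $208 - $55 = $153

$153


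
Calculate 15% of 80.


Convert percentage to decimal:
15% = 0.15
Multiply:
80 x 0.15 = 12

12


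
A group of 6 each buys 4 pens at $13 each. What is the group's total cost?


Cost per person:
4 x $13 = $52
Group total:
6 x $52 = $312

$312


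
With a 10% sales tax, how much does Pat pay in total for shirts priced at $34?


Calculate the tax:
10% of $34 = $3.40
Add tax to price:
$34 + $3.40 = $37.40

$37.40


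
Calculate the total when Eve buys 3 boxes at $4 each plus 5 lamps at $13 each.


Cost of boxes:
3 x $4 = $12
Cost of lamps:
5 x $13 = $65
Add both:
$12 + $65 = $77

$77


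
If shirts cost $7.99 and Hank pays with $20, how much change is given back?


Start with the amount paid:
$20
Subtract the price:
$20 - $7.99 = $12.01

$12.01


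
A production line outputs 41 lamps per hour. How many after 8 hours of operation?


Production rate: 41 lamps per hour
Time: 8 hours
Total: 41 x 8 = 328 lamps

328 lamps


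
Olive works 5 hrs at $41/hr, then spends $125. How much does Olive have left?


Calculate earnings:
5 x $41 = $205
Subtract spending:
$205 - $125 = $80

$80


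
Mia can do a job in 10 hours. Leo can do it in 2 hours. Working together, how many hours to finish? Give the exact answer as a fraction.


Mia's rate: 1/10 of the job per hour
Leo's rate: 1/2 of the job per hour
Combined rate: 1/10 + 1/2 = 3/5 per hour
Time = 1 / (3/5) = 5/3 hours (≈ 1.67 hours)

5/3 hours


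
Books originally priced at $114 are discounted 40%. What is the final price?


Calculate the discount amount:
40% of $114 = $45.60
Subtract from original:
$114 - $45.60 = $68.40

$68.40


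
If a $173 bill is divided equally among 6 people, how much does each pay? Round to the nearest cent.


Total bill: $173
Number of people: 6
Each pays: $173 / 6 = $28.8333... ≈ $28.83

$28.83


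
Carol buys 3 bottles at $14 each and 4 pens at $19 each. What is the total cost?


Cost of bottles:
3 x $14 = $42
Cost of pens:
4 x $19 = $76
Add both:
$42 + $76 = $118

$118


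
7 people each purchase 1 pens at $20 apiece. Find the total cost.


Cost per person:
1 x $20 = $20
Group total:
7 x $20 = $140

$140


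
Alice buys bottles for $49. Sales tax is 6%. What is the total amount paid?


Calculate the tax:
6% of $49 = $2.94
Add tax to price:
$49 + $2.94 = $51.94

$51.94


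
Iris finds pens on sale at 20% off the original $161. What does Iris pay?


Calculate the discount amount:
20% of $161 = $32.20
Subtract from original:
$161 - $32.20 = $128.80

$128.80


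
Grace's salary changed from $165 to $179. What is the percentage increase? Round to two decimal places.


Find the absolute change:
|179 - 165| = 14
Divide by original and multiply by 100:
14 / 165 x 100 = 8.4848...% ≈ 8.48%

8.48%


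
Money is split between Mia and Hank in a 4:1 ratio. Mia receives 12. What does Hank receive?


Find the multiplier:
12 / 4 = 3
Apply to Hank's share:
1 x 3 = 3

3


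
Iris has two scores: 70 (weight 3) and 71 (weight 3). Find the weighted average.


Weighted sum:
3 x 70 + 3 x 71 = 423
Total weight:
3 + 3 = 6
Weighted average:
423 / 6 = 70.5

70.5


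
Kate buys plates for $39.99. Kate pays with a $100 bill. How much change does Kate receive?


Start with the amount paid:
$100
Subtract the price:
$100 - $39.99 = $60.01

$60.01


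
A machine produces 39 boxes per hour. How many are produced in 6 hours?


Production rate: 39 boxes per hour
Time: 6 hours
Total: 39 x 6 = 234 boxes

234 boxes


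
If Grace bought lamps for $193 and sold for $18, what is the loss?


Selling price = $18
Cost price = $193
Loss = cost price - selling price:
Loss = $193 - $18 = $175

$175


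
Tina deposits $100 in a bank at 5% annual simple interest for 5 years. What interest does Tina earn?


Use the formula I = P x R x T / 100
P x R x T = 100 x 5 x 5 = 2500
I = 2500 / 100 = $25

$25


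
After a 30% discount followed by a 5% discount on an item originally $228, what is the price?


First discount:
30% of $228 = $68.40
Price after first discount:
$228 - $68.40 = $159.60
Second discount:
5% of $159.60 = $7.98
Final price:
$159.60 - $7.98 = $151.62

$151.62


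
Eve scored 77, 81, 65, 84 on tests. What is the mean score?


Add the scores:
77 + 81 + 65 + 84 = 307
Divide by the number of tests:
307 / 4 = 76.75

76.75


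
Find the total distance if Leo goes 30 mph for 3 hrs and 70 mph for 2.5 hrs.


Leg 1 distance:
30 x 3 = 90 miles
Leg 2 distance:
70 x 2.5 = 175 miles
Total distance:
90 + 175 = 265 miles

265 miles


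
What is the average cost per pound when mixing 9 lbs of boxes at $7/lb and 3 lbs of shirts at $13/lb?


Cost of boxes:
9 x $7 = $63
Cost of shirts:
3 x $13 = $39
Total cost: $63 + $39 = $102
Total weight: 12 lbs
Average: $102 / 12 = $8.50/lb

$8.50/lb


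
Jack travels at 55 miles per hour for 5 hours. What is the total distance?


Use the formula: distance = speed x time
Speed = 55 mph, Time = 5 hours
55 x 5 = 275 miles

275 miles


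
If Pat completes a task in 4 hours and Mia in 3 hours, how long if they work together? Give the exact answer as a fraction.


Pat's rate: 1/4 of the job per hour
Mia's rate: 1/3 of the job per hour
Combined rate: 1/4 + 1/3 = 7/12 per hour
Time = 1 / (7/12) = 12/7 hours (≈ 1.71 hours)

12/7 hours


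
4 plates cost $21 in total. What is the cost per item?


Total cost: $21
Number of items: 4
Unit price: $21 / 4 = $5.25

$5.25


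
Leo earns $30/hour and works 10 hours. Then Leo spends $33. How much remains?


Calculate earnings:
10 x $30 = $300
Subtract spending:
$300 - $33 = $267

$267


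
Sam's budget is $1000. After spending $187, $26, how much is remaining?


Add up expenses:
$187 + $26 = $213
Subtract from budget:
$1000 - $213 = $787

$787


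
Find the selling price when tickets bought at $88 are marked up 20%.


Calculate the markup amount:
20% of $88 = $17.60
Add to cost:
$88 + $17.60 = $105.60

$105.60


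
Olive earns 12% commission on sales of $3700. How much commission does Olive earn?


Convert rate to decimal:
12% = 0.12
Multiply by sales:
$3700 x 0.12 = $444

$444


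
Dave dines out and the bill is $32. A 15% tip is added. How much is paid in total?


Calculate the tip:
15% of $32 = $4.80
Add tip to meal cost:
$32 + $4.80 = $36.80

$36.80


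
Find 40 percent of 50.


Convert percentage to decimal:
40% = 0.4
Multiply:
50 x 0.4 = 20

20


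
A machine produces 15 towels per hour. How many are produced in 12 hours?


Production rate: 15 towels per hour
Time: 12 hours
Total: 15 x 12 = 180 towels

180 towels


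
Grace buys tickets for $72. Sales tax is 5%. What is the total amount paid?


Calculate the tax:
5% of $72 = $3.60
Add tax to price:
$72 + $3.60 = $75.60

$75.60


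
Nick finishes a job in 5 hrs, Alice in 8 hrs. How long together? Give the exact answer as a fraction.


Nick's rate: 1/5 of the job per hour
Alice's rate: 1/8 of the job per hour
Combined rate: 1/5 + 1/8 = 13/40 per hour
Time = 1 / (13/40) = 40/13 hours (≈ 3.08 hours)

40/13 hours


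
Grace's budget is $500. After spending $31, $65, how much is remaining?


Add up expenses:
$31 + $65 = $96
Subtract from budget:
$500 - $96 = $404

$404


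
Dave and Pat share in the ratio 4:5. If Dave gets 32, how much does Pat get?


Find the multiplier:
32 / 4 = 8
Apply to Pat's share:
5 x 8 = 40

40


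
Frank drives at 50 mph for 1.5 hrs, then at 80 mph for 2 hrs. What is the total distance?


Leg 1 distance:
50 x 1.5 = 75 miles
Leg 2 distance:
80 x 2 = 160 miles
Total distance:
75 + 160 = 235 miles

235 miles


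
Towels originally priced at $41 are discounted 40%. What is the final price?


Calculate the discount amount:
40% of $41 = $16.40
Subtract from original:
$41 - $16.40 = $24.60

$24.60


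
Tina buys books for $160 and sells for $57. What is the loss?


Selling price = $57
Cost price = $160
Loss = cost price - selling price:
Loss = $160 - $57 = $103

$103


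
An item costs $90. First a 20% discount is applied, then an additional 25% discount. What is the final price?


First discount:
20% of $90 = $18
Price after first discount:
$90 - $18 = $72
Second discount:
25% of $72 = $18
Final price:
$72 - $18 = $54

$54


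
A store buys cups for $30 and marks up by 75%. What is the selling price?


Calculate the markup amount:
75% of $30 = $22.50
Add to cost:
$30 + $22.50 = $52.50

$52.50


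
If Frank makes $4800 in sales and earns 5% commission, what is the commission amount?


Convert rate to decimal:
5% = 0.05
Multiply by sales:
$4800 x 0.05 = $240

$240


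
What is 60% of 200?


Convert percentage to decimal:
60% = 0.6
Multiply:
200 x 0.6 = 120

120


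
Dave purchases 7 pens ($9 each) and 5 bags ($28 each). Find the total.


Cost of pens:
7 x $9 = $63
Cost of bags:
5 x $28 = $140
Add both:
$63 + $140 = $203

$203


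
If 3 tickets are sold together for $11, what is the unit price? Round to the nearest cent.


Total cost: $11
Number of items: 3
Unit price: $11 / 3 = $3.6666... ≈ $3.67

$3.67


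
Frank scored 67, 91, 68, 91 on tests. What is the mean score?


Add the scores:
67 + 91 + 68 + 91 = 317
Divide by the number of tests:
317 / 4 = 79.25

79.25


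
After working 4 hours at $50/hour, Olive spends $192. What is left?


Calculate earnings:
4 x $50 = $200
Subtract spending:
$200 - $192 = $8

$8


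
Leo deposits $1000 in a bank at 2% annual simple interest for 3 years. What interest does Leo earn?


Use the formula I = P x R x T / 100
P x R x T = 1000 x 2 x 3 = 6000
I = 6000 / 100 = $60

$60


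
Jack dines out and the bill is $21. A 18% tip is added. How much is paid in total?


Calculate the tip:
18% of $21 = $3.78
Add tip to meal cost:
$21 + $3.78 = $24.78

$24.78


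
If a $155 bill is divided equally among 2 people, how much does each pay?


Total bill: $155
Number of people: 2
Each pays: $155 / 2 = $77.50

$77.50


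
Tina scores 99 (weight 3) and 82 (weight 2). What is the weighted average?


Weighted sum:
3 x 99 + 2 x 82 = 461
Total weight:
3 + 2 = 5
Weighted average:
461 / 5 = 92.2

92.2


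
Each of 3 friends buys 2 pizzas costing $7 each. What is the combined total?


Cost per person:
2 x $7 = $14
Group total:
3 x $14 = $42

$42


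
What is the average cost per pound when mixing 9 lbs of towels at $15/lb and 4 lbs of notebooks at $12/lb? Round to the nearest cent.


Cost of towels:
9 x $15 = $135
Cost of notebooks:
4 x $12 = $48
Total cost: $135 + $48 = $183
Total weight: 13 lbs
Average: $183 / 13 = $14.0769... ≈ $14.08/lb

$14.08/lb


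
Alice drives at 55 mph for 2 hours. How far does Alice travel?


Use the formula: distance = speed x time
Speed = 55 mph, Time = 2 hours
55 x 2 = 110 miles

110 miles


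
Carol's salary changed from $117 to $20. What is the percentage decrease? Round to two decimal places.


Find the absolute change:
|20 - 117| = 97
Divide by original and multiply by 100:
97 / 117 x 100 = 82.9059...% ≈ 82.91%

82.91%


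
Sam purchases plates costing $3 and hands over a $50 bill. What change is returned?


Start with the amount paid:
$50
Subtract the price:
$50 - $3 = $47

$47


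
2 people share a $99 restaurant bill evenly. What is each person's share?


Total bill: $99
Number of people: 2
Each pays: $99 / 2 = $49.50

$49.50


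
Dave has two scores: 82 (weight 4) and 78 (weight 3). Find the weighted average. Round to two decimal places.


Weighted sum:
4 x 82 + 3 x 78 = 562
Total weight:
4 + 3 = 7
Weighted average:
562 / 7 = 80.2857... ≈ 80.29

80.29


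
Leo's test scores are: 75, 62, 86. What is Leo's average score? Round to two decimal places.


Add the scores:
75 + 62 + 86 = 223
Divide by the number of tests:
223 / 3 = 74.3333... ≈ 74.33

74.33


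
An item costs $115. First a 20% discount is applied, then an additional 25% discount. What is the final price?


First discount:
20% of $115 = $23
Price after first discount:
$115 - $23 = $92
Second discount:
25% of $92 = $23
Final price:
$92 - $23 = $69

$69


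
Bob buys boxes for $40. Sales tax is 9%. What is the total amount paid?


Calculate the tax:
9% of $40 = $3.60
Add tax to price:
$40 + $3.60 = $43.60

$43.60


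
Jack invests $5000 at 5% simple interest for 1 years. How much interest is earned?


Use the formula I = P x R x T / 100
P x R x T = 5000 x 5 x 1 = 25000
I = 25000 / 100 = $250

$250


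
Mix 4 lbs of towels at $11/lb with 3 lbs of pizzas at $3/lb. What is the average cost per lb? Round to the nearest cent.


Cost of towels:
4 x $11 = $44
Cost of pizzas:
3 x $3 = $9
Total cost: $44 + $9 = $53
Total weight: 7 lbs
Average: $53 / 7 = $7.5714... ≈ $7.57/lb

$7.57/lb


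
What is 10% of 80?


Convert percentage to decimal:
10% = 0.1
Multiply:
80 x 0.1 = 8

8


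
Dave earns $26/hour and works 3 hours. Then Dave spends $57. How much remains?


Calculate earnings:
3 x $26 = $78
Subtract spending:
$78 - $57 = $21

$21


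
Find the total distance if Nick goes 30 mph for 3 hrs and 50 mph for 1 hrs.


Leg 1 distance:
30 x 3 = 90 miles
Leg 2 distance:
50 x 1 = 50 miles
Total distance:
90 + 50 = 140 miles

140 miles


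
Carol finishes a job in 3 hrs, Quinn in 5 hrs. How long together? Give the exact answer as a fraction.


Carol's rate: 1/3 of the job per hour
Quinn's rate: 1/5 of the job per hour
Combined rate: 1/3 + 1/5 = 8/15 per hour
Time = 1 / (8/15) = 15/8 hours (≈ 1.88 hours)

15/8 hours


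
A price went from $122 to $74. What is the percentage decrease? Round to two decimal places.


Find the absolute change:
|74 - 122| = 48
Divide by original and multiply by 100:
48 / 122 x 100 = 39.3442...% ≈ 39.34%

39.34%


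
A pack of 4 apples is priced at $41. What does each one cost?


Total cost: $41
Number of items: 4
Unit price: $41 / 4 = $10.25

$10.25


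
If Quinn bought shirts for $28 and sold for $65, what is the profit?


Selling price = $65
Cost price = $28
Profit = selling price - cost price:
Profit = $65 - $28 = $37

$37


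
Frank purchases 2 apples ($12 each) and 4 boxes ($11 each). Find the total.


Cost of apples:
2 x $12 = $24
Cost of boxes:
4 x $11 = $44
Add both:
$24 + $44 = $68

$68


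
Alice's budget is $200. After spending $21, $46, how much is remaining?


Add up expenses:
$21 + $46 = $67
Subtract from budget:
$200 - $67 = $133

$133


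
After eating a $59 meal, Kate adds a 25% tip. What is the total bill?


Calculate the tip:
25% of $59 = $14.75
Add tip to meal cost:
$59 + $14.75 = $73.75

$73.75


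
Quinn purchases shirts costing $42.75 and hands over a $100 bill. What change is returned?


Start with the amount paid:
$100
Subtract the price:
$100 - $42.75 = $57.25

$57.25


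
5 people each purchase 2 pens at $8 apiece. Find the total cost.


Cost per person:
2 x $8 = $16
Group total:
5 x $16 = $80

$80


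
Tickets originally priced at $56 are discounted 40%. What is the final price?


Calculate the discount amount:
40% of $56 = $22.40
Subtract from original:
$56 - $22.40 = $33.60

$33.60


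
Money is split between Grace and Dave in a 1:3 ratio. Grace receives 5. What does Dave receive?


Find the multiplier:
5 / 1 = 5
Apply to Dave's share:
3 x 5 = 15

15


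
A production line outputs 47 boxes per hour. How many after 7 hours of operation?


Production rate: 47 boxes per hour
Time: 7 hours
Total: 47 x 7 = 329 boxes

329 boxes


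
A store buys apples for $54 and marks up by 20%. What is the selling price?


Calculate the markup amount:
20% of $54 = $10.80
Add to cost:
$54 + $10.80 = $64.80

$64.80


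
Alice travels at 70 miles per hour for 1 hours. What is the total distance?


Use the formula: distance = speed x time
Speed = 70 mph, Time = 1 hours
70 x 1 = 70 miles

70 miles


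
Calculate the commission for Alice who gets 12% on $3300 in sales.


Convert rate to decimal:
12% = 0.12
Multiply by sales:
$3300 x 0.12 = $396

$396


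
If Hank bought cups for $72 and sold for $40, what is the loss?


Selling price = $40
Cost price = $72
Loss = cost price - selling price:
Loss = $72 - $40 = $32

$32


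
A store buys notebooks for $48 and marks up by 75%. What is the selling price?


Calculate the markup amount:
75% of $48 = $36
Add to cost:
$48 + $36 = $84

$84


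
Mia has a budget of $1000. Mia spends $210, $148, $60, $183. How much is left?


Add up expenses:
$210 + $148 + $60 + $183 = $601
Subtract from budget:
$1000 - $601 = $399

$399


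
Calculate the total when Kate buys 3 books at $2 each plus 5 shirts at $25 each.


Cost of books:
3 x $2 = $6
Cost of shirts:
5 x $25 = $125
Add both:
$6 + $125 = $131

$131


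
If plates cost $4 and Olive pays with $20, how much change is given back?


Start with the amount paid:
$20
Subtract the price:
$20 - $4 = $16

$16


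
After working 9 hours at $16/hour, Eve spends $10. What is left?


Calculate earnings:
9 x $16 = $144
Subtract spending:
$144 - $10 = $134

$134


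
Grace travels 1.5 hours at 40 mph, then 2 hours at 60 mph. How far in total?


Leg 1 distance:
40 x 1.5 = 60 miles
Leg 2 distance:
60 x 2 = 120 miles
Total distance:
60 + 120 = 180 miles

180 miles


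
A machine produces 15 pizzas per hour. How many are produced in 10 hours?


Production rate: 15 pizzas per hour
Time: 10 hours
Total: 15 x 10 = 150 pizzas

150 pizzas


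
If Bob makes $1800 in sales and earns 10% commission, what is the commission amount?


Convert rate to decimal:
10% = 0.1
Multiply by sales:
$1800 x 0.1 = $180

$180


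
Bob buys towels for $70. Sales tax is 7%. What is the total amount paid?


Calculate the tax:
7% of $70 = $4.90
Add tax to price:
$70 + $4.90 = $74.90

$74.90


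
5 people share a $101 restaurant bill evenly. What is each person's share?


Total bill: $101
Number of people: 5
Each pays: $101 / 5 = $20.20

$20.20


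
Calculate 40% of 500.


Convert percentage to decimal:
40% = 0.4
Multiply:
500 x 0.4 = 200

200


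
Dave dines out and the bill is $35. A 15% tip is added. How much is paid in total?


Calculate the tip:
15% of $35 = $5.25
Add tip to meal cost:
$35 + $5.25 = $40.25

$40.25


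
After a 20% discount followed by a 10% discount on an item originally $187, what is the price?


First discount:
20% of $187 = $37.40
Price after first discount:
$187 - $37.40 = $149.60
Second discount:
10% of $149.60 = $14.96
Final price:
$149.60 - $14.96 = $134.64

$134.64


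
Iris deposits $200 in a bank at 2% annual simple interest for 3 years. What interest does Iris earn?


Use the formula I = P x R x T / 100
P x R x T = 200 x 2 x 3 = 1200
I = 1200 / 100 = $12

$12


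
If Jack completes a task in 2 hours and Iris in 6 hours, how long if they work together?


Jack's rate: 1/2 of the job per hour
Iris's rate: 1/6 of the job per hour
Combined rate: 1/2 + 1/6 = 2/3 per hour
Time = 1 / (2/3) = 3/2 = 1.5 hours

1.5 hours


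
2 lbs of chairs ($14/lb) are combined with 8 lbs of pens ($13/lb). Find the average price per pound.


Cost of chairs:
2 x $14 = $28
Cost of pens:
8 x $13 = $104
Total cost: $28 + $104 = $132
Total weight: 10 lbs
Average: $132 / 10 = $13.20/lb

$13.20/lb


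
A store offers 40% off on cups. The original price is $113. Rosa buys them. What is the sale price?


Calculate the discount amount:
40% of $113 = $45.20
Subtract from original:
$113 - $45.20 = $67.80

$67.80


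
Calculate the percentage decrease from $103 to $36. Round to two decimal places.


Find the absolute change:
|36 - 103| = 67
Divide by original and multiply by 100:
67 / 103 x 100 = 65.0485...% ≈ 65.05%

65.05%


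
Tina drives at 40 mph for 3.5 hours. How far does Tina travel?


Use the formula: distance = speed x time
Speed = 40 mph, Time = 3.5 hours
40 x 3.5 = 140 miles

140 miles


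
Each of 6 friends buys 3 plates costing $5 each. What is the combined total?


Cost per person:
3 x $5 = $15
Group total:
6 x $15 = $90

$90


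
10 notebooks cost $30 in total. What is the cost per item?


Total cost: $30
Number of items: 10
Unit price: $30 / 10 = $3

$3


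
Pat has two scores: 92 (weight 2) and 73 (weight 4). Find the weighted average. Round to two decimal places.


Weighted sum:
2 x 92 + 4 x 73 = 476
Total weight:
2 + 4 = 6
Weighted average:
476 / 6 = 79.3333... ≈ 79.33

79.33


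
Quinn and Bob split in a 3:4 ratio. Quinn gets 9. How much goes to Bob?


Find the multiplier:
9 / 3 = 3
Apply to Bob's share:
4 x 3 = 12

12


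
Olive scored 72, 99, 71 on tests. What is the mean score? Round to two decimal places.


Add the scores:
72 + 99 + 71 = 242
Divide by the number of tests:
242 / 3 = 80.6666... ≈ 80.67

80.67


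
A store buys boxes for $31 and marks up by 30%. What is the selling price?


Calculate the markup amount:
30% of $31 = $9.30
Add to cost:
$31 + $9.30 = $40.30

$40.30


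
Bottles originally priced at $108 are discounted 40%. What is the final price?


Calculate the discount amount:
40% of $108 = $43.20
Subtract from original:
$108 - $43.20 = $64.80

$64.80


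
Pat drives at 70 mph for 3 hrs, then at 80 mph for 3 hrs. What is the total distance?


Leg 1 distance:
70 x 3 = 210 miles
Leg 2 distance:
80 x 3 = 240 miles
Total distance:
210 + 240 = 450 miles

450 miles


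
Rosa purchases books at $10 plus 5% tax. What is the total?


Calculate the tax:
5% of $10 = $0.50
Add tax to price:
$10 + $0.50 = $10.50

$10.50


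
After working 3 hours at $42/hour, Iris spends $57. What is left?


Calculate earnings:
3 x $42 = $126
Subtract spending:
$126 - $57 = $69

$69


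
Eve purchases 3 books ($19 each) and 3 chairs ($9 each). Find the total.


Cost of books:
3 x $19 = $57
Cost of chairs:
3 x $9 = $27
Add both:
$57 + $27 = $84

$84


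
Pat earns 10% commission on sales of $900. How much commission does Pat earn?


Convert rate to decimal:
10% = 0.1
Multiply by sales:
$900 x 0.1 = $90

$90


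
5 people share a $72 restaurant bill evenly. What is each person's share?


Total bill: $72
Number of people: 5
Each pays: $72 / 5 = $14.40

$14.40


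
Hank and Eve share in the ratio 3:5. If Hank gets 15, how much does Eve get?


Find the multiplier:
15 / 3 = 5
Apply to Eve's share:
5 x 5 = 25

25


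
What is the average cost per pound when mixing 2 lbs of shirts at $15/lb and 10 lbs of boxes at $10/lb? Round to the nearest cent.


Cost of shirts:
2 x $15 = $30
Cost of boxes:
10 x $10 = $100
Total cost: $30 + $100 = $130
Total weight: 12 lbs
Average: $130 / 12 = $10.8333... ≈ $10.83/lb

$10.83/lb


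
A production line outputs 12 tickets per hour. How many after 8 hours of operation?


Production rate: 12 tickets per hour
Time: 8 hours
Total: 12 x 8 = 96 tickets

96 tickets


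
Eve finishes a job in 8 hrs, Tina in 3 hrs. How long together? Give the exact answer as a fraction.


Eve's rate: 1/8 of the job per hour
Tina's rate: 1/3 of the job per hour
Combined rate: 1/8 + 1/3 = 11/24 per hour
Time = 1 / (11/24) = 24/11 hours (≈ 2.18 hours)

24/11 hours


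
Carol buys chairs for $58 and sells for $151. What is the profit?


Selling price = $151
Cost price = $58
Profit = selling price - cost price:
Profit = $151 - $58 = $93

$93


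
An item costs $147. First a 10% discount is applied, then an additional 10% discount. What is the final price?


First discount:
10% of $147 = $14.70
Price after first discount:
$147 - $14.70 = $132.30
Second discount:
10% of $132.30 = $13.23
Final price:
$132.30 - $13.23 = $119.07

$119.07


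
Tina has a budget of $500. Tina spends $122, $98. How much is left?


Add up expenses:
$122 + $98 = $220
Subtract from budget:
$500 - $220 = $280

$280


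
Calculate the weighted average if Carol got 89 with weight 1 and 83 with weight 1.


Weighted sum:
1 x 89 + 1 x 83 = 172
Total weight:
1 + 1 = 2
Weighted average:
172 / 2 = 86

86


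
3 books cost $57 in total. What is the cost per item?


Total cost: $57
Number of items: 3
Unit price: $57 / 3 = $19

$19


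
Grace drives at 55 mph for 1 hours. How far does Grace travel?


Use the formula: distance = speed x time
Speed = 55 mph, Time = 1 hours
55 x 1 = 55 miles

55 miles


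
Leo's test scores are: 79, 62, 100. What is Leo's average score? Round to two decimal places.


Add the scores:
79 + 62 + 100 = 241
Divide by the number of tests:
241 / 3 = 80.3333... ≈ 80.33

80.33


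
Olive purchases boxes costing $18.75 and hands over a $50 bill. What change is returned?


Start with the amount paid:
$50
Subtract the price:
$50 - $18.75 = $31.25

$31.25


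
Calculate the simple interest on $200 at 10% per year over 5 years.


Use the formula I = P x R x T / 100
P x R x T = 200 x 10 x 5 = 10000
I = 10000 / 100 = $100

$100


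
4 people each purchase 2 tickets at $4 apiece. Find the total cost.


Cost per person:
2 x $4 = $8
Group total:
4 x $8 = $32

$32


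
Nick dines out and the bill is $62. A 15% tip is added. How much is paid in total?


Calculate the tip:
15% of $62 = $9.30
Add tip to meal cost:
$62 + $9.30 = $71.30

$71.30


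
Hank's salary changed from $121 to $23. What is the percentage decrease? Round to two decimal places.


Find the absolute change:
|23 - 121| = 98
Divide by original and multiply by 100:
98 / 121 x 100 = 80.9917...% ≈ 80.99%

80.99%


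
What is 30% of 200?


Convert percentage to decimal:
30% = 0.3
Multiply:
200 x 0.3 = 60

60


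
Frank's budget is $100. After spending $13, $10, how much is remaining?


Add up expenses:
$13 + $10 = $23
Subtract from budget:
$100 - $23 = $77

$77


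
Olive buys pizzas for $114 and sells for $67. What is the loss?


Selling price = $67
Cost price = $114
Loss = cost price - selling price:
Loss = $114 - $67 = $47

$47


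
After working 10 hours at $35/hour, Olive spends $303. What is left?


Calculate earnings:
10 x $35 = $350
Subtract spending:
$350 - $303 = $47

$47


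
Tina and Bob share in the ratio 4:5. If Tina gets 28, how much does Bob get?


Find the multiplier:
28 / 4 = 7
Apply to Bob's share:
5 x 7 = 35

35


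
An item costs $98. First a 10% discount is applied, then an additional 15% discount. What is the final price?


First discount:
10% of $98 = $9.80
Price after first discount:
$98 - $9.80 = $88.20
Second discount:
15% of $88.20 = $13.23
Final price:
$88.20 - $13.23 = $74.97

$74.97


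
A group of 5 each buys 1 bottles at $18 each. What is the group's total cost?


Cost per person:
1 x $18 = $18
Group total:
5 x $18 = $90

$90


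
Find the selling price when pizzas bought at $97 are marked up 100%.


Calculate the markup amount:
100% of $97 = $97
Add to cost:
$97 + $97 = $194

$194


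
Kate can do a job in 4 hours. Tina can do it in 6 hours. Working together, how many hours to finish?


Kate's rate: 1/4 of the job per hour
Tina's rate: 1/6 of the job per hour
Combined rate: 1/4 + 1/6 = 5/12 per hour
Time = 1 / (5/12) = 12/5 = 2.4 hours

2.4 hours


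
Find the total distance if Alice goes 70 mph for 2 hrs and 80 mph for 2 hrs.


Leg 1 distance:
70 x 2 = 140 miles
Leg 2 distance:
80 x 2 = 160 miles
Total distance:
140 + 160 = 300 miles

300 miles


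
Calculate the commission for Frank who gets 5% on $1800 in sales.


Convert rate to decimal:
5% = 0.05
Multiply by sales:
$1800 x 0.05 = $90

$90


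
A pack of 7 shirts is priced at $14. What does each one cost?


Total cost: $14
Number of items: 7
Unit price: $14 / 7 = $2

$2


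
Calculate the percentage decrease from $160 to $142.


Find the absolute change:
|142 - 160| = 18
Divide by original and multiply by 100:
18 / 160 x 100 = 11.25%

11.25%


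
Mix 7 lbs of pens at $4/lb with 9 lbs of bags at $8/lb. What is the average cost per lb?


Cost of pens:
7 x $4 = $28
Cost of bags:
9 x $8 = $72
Total cost: $28 + $72 = $100
Total weight: 16 lbs
Average: $100 / 16 = $6.25/lb

$6.25/lb


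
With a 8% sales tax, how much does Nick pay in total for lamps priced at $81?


Calculate the tax:
8% of $81 = $6.48
Add tax to price:
$81 + $6.48 = $87.48

$87.48


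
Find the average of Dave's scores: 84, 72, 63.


Add the scores:
84 + 72 + 63 = 219
Divide by the number of tests:
219 / 3 = 73

73


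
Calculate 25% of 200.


Convert percentage to decimal:
25% = 0.25
Multiply:
200 x 0.25 = 50

50


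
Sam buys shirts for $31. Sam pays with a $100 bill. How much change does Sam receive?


Start with the amount paid:
$100
Subtract the price:
$100 - $31 = $69

$69


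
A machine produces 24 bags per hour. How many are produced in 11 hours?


Production rate: 24 bags per hour
Time: 11 hours
Total: 24 x 11 = 264 bags

264 bags


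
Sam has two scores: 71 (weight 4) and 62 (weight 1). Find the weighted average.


Weighted sum:
4 x 71 + 1 x 62 = 346
Total weight:
4 + 1 = 5
Weighted average:
346 / 5 = 69.2

69.2


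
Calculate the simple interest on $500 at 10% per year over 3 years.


Use the formula I = P x R x T / 100
P x R x T = 500 x 10 x 3 = 15000
I = 15000 / 100 = $150

$150


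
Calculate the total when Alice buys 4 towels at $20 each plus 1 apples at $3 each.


Cost of towels:
4 x $20 = $80
Cost of apples:
1 x $3 = $3
Add both:
$80 + $3 = $83

$83


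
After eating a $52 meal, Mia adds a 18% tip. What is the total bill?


Calculate the tip:
18% of $52 = $9.36
Add tip to meal cost:
$52 + $9.36 = $61.36

$61.36


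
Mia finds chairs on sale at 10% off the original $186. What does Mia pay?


Calculate the discount amount:
10% of $186 = $18.60
Subtract from original:
$186 - $18.60 = $167.40

$167.40


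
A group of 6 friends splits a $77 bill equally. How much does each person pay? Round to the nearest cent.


Total bill: $77
Number of people: 6
Each pays: $77 / 6 = $12.8333... ≈ $12.83

$12.83


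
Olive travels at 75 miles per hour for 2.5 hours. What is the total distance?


Use the formula: distance = speed x time
Speed = 75 mph, Time = 2.5 hours
75 x 2.5 = 187.5 miles

187.5 miles


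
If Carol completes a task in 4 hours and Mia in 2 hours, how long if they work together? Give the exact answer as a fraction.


Carol's rate: 1/4 of the job per hour
Mia's rate: 1/2 of the job per hour
Combined rate: 1/4 + 1/2 = 3/4 per hour
Time = 1 / (3/4) = 4/3 hours (≈ 1.33 hours)

4/3 hours


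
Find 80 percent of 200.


Convert percentage to decimal:
80% = 0.8
Multiply:
200 x 0.8 = 160

160


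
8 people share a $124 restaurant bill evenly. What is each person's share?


Total bill: $124
Number of people: 8
Each pays: $124 / 8 = $15.50

$15.50


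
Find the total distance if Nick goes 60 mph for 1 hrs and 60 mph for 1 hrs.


Leg 1 distance:
60 x 1 = 60 miles
Leg 2 distance:
60 x 1 = 60 miles
Total distance:
60 + 60 = 120 miles

120 miles


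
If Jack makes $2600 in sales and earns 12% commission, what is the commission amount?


Convert rate to decimal:
12% = 0.12
Multiply by sales:
$2600 x 0.12 = $312

$312


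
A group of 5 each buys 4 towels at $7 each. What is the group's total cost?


Cost per person:
4 x $7 = $28
Group total:
5 x $28 = $140

$140


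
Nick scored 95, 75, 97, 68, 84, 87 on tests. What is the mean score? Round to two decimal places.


Add the scores:
95 + 75 + 97 + 68 + 84 + 87 = 506
Divide by the number of tests:
506 / 6 = 84.3333... ≈ 84.33

84.33


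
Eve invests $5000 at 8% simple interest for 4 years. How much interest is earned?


Use the formula I = P x R x T / 100
P x R x T = 5000 x 8 x 4 = 160000
I = 160000 / 100 = $1600

$1600


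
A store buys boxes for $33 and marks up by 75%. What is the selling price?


Calculate the markup amount:
75% of $33 = $24.75
Add to cost:
$33 + $24.75 = $57.75

$57.75


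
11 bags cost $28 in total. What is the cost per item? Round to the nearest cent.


Total cost: $28
Number of items: 11
Unit price: $28 / 11 = $2.5454... ≈ $2.55

$2.55


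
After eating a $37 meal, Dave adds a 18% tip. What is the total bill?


Calculate the tip:
18% of $37 = $6.66
Add tip to meal cost:
$37 + $6.66 = $43.66

$43.66


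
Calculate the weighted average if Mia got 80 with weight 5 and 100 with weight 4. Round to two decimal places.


Weighted sum:
5 x 80 + 4 x 100 = 800
Total weight:
5 + 4 = 9
Weighted average:
800 / 9 = 88.8888... ≈ 88.89

88.89


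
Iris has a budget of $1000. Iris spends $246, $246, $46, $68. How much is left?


Add up expenses:
$246 + $246 + $46 + $68 = $606
Subtract from budget:
$1000 - $606 = $394

$394


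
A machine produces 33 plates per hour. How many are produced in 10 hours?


Production rate: 33 plates per hour
Time: 10 hours
Total: 33 x 10 = 330 plates

330 plates


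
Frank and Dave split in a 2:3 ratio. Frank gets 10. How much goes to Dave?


Find the multiplier:
10 / 2 = 5
Apply to Dave's share:
3 x 5 = 15

15


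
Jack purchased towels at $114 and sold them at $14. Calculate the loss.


Selling price = $14
Cost price = $114
Loss = cost price - selling price:
Loss = $114 - $14 = $100

$100


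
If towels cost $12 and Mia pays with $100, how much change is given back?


Start with the amount paid:
$100
Subtract the price:
$100 - $12 = $88

$88


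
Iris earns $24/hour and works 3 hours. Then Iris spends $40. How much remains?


Calculate earnings:
3 x $24 = $72
Subtract spending:
$72 - $40 = $32

$32


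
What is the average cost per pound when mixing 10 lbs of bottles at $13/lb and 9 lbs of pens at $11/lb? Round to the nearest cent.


Cost of bottles:
10 x $13 = $130
Cost of pens:
9 x $11 = $99
Total cost: $130 + $99 = $229
Total weight: 19 lbs
Average: $229 / 19 = $12.0526... ≈ $12.05/lb

$12.05/lb


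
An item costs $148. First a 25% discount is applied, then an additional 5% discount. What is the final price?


First discount:
25% of $148 = $37
Price after first discount:
$148 - $37 = $111
Second discount:
5% of $111 = $5.55
Final price:
$111 - $5.55 = $105.45

$105.45


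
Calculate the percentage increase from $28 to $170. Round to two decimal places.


Find the absolute change:
|170 - 28| = 142
Divide by original and multiply by 100:
142 / 28 x 100 = 507.1428...% ≈ 507.14%

507.14%


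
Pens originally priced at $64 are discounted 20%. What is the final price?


Calculate the discount amount:
20% of $64 = $12.80
Subtract from original:
$64 - $12.80 = $51.20

$51.20


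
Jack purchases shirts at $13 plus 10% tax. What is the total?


Calculate the tax:
10% of $13 = $1.30
Add tax to price:
$13 + $1.30 = $14.30

$14.30


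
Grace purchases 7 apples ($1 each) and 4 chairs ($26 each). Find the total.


Cost of apples:
7 x $1 = $7
Cost of chairs:
4 x $26 = $104
Add both:
$7 + $104 = $111

$111


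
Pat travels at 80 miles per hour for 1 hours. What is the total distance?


Use the formula: distance = speed x time
Speed = 80 mph, Time = 1 hours
80 x 1 = 80 miles

80 miles


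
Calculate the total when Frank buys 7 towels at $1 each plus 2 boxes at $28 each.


Cost of towels:
7 x $1 = $7
Cost of boxes:
2 x $28 = $56
Add both:
$7 + $56 = $63

$63


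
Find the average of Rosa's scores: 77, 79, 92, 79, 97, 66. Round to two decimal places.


Add the scores:
77 + 79 + 92 + 79 + 97 + 66 = 490
Divide by the number of tests:
490 / 6 = 81.6666... ≈ 81.67

81.67


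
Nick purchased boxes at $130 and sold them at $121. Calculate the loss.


Selling price = $121
Cost price = $130
Loss = cost price - selling price:
Loss = $130 - $121 = $9

$9


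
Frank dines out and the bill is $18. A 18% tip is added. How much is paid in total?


Calculate the tip:
18% of $18 = $3.24
Add tip to meal cost:
$18 + $3.24 = $21.24

$21.24


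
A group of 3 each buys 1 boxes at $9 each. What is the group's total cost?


Cost per person:
1 x $9 = $9
Group total:
3 x $9 = $27

$27


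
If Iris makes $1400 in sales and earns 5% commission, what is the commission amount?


Convert rate to decimal:
5% = 0.05
Multiply by sales:
$1400 x 0.05 = $70

$70


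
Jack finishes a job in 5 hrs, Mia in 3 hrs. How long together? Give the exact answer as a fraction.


Jack's rate: 1/5 of the job per hour
Mia's rate: 1/3 of the job per hour
Combined rate: 1/5 + 1/3 = 8/15 per hour
Time = 1 / (8/15) = 15/8 hours (≈ 1.88 hours)

15/8 hours


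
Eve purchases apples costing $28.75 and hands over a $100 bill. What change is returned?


Start with the amount paid:
$100
Subtract the price:
$100 - $28.75 = $71.25

$71.25


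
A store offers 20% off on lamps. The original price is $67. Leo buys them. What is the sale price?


Calculate the discount amount:
20% of $67 = $13.40
Subtract from original:
$67 - $13.40 = $53.60

$53.60


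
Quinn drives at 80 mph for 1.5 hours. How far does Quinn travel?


Use the formula: distance = speed x time
Speed = 80 mph, Time = 1.5 hours
80 x 1.5 = 120 miles

120 miles


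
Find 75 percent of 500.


Convert percentage to decimal:
75% = 0.75
Multiply:
500 x 0.75 = 375

375


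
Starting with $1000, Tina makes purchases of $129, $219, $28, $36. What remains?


Add up expenses:
$129 + $219 + $28 + $36 = $412
Subtract from budget:
$1000 - $412 = $588

$588


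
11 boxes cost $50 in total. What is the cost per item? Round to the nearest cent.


Total cost: $50
Number of items: 11
Unit price: $50 / 11 = $4.5454... ≈ $4.55

$4.55
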